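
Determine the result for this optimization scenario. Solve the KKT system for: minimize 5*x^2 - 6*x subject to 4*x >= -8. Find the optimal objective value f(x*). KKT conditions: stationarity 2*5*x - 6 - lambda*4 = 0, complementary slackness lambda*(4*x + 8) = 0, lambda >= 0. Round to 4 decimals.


Step 1: Try lambda = 0 (constraint inactive).
Stationarity: 2*5*x - 6 = 0
x* = 6/(2*5) = 0.6
Check constraint: 4*0.6 = 2.4 >= -8 -- satisfied.
Step 2: Compute optimal value.
f(x*) = 5*0.6^2 - 6*0.6 = -1.8


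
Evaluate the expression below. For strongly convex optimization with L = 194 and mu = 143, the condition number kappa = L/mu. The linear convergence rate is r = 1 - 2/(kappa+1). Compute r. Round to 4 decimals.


Step 1: Compute the condition number.
kappa = L/mu = 194/143 = 1.3566
Step 2: Compute the convergence rate.
r = 1 - 2/(kappa + 1) = 1 - 2*mu/(L + mu) = (L - mu)/(L + mu) = 51/337 = 0.1513


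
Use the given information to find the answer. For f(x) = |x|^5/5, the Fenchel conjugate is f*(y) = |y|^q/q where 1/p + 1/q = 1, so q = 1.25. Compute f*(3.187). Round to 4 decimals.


The conjugate exponent q satisfies 1/p + 1/q = 1.
p = 5, so q = 5/(5 - 1) = 1.25
|y|^q = 3.187^1.25 = 4.2582
f*(3.187) = 4.2582 / 1.25 = 3.4066


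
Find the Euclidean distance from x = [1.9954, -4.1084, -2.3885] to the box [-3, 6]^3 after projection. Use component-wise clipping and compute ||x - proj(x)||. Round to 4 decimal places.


Project each component onto [-3, 6].
clip(1.9954) = 1.9954, clip(-4.1084) = -3.0, clip(-2.3885) = -2.3885
Projection = [1.9954, -3.0, -2.3885]
Squared diffs: [0.0, 1.2286, 0.0]
Distance = sqrt(1.2286) = 1.1084


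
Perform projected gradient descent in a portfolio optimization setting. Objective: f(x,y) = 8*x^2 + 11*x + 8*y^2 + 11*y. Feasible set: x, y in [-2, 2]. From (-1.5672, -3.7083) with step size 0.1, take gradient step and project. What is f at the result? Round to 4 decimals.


Step 1: Compute gradient at (-1.5672, -3.7083).
grad_x = 2*8*-1.5672 + 11 = -14.0752
grad_y = 2*8*-3.7083 + 11 = -48.3328
Step 2: Gradient step.
x_raw = -1.5672 - 0.1*-14.0752 = -0.1597
y_raw = -3.7083 - 0.1*-48.3328 = 1.125
Step 3: Project onto [-2, 2].
x_proj = clip(-0.1597) = -0.1597
y_proj = clip(1.125) = 1.125
Step 4: Evaluate f.
f(-0.1597, 1.125) = 20.9469


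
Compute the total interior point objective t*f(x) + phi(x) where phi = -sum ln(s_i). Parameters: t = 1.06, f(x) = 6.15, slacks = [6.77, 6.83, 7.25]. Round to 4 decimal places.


Step 1: Compute log-barrier.
ln values: [1.9125, 1.9213, 1.981]
phi = -(1.9125 + 1.9213 + 1.981) = -5.8148
Step 2: Compute augmented objective.
t*f(x) = 1.06*6.15 = 6.519
Total = 6.519 - 5.8148 = 0.7042


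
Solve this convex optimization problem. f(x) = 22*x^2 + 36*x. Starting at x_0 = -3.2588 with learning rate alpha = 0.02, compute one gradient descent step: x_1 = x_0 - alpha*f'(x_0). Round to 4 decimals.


We compute the gradient at x_0 and apply the update.
f'(x) = 44*x + 36
f'(-3.2588) = 44*-3.2588 + 36 = -107.3872
x_1 = -3.2588 - 0.02*-107.3872 = -1.1111


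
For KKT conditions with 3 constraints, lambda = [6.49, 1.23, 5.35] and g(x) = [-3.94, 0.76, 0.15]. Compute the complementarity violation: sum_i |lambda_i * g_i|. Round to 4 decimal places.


KKT complementary slackness check:
lambda_1 * g_1 = 6.49 * -3.94 = -25.5706
lambda_2 * g_2 = 1.23 * 0.76 = 0.9348
lambda_3 * g_3 = 5.35 * 0.15 = 0.8025
Total violation = 25.5706 + 0.9348 + 0.8025 = 27.3079


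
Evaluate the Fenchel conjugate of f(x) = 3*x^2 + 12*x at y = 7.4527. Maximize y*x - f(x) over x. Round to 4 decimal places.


f*(y) = sup_x {y*x - a*x^2 - b*x} = sup_x {(y-b)*x - a*x^2}
FOC: (y - b) - 2a*x = 0 => x* = (y - b)/(2a)
x* = (7.4527 - 12)/(2*3) = -0.7579
f*(7.4527) = (y-b)^2/(4a) = (7.4527 - 12)^2/(4*3)
= 20.6779/12 = 1.7232


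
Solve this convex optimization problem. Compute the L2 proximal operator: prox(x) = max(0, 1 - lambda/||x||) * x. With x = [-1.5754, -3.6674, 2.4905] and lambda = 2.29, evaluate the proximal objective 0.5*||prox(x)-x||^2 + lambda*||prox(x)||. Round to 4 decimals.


Step 1: Compute ||x||.
||x|| = 4.7047
Step 2: Compute scaling factor.
scale = max(0, 1 - 2.29/4.7047) = 0.5133
Step 3: prox(x) = [-0.8086, -1.8823, 1.2783]
||prox(x)|| = 2.4147
Step 4: Proximal objective.
0.5*||prox-x||^2 = 2.6221
lambda*||prox|| = 5.5297
Total = 8.1517


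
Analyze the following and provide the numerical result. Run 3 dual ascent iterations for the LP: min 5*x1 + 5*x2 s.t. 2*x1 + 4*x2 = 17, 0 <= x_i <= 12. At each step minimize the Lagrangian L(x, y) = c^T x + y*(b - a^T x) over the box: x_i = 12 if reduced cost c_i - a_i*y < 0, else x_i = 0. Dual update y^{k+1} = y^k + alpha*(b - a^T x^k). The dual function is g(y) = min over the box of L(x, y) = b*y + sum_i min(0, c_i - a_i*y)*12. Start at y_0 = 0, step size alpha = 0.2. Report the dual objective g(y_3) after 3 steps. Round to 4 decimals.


Dual ascent for LP: min 5*x1 + 5*x2, 2*x1 + 4*x2 = 17, 0 <= x_i <= 12
Step 1: y^k = 0.0, reduced costs: (5.0, 5.0)
  x^k = (0.0, 0.0), subgradient = b - a^T x = 17.0
  y^{k+1} = 0.0 + 0.2*17.0 = 3.4
Step 2: y^k = 3.4, reduced costs: (-1.8, -8.6)
  x^k = (12.0, 12.0), subgradient = b - a^T x = -55.0
  y^{k+1} = 3.4 + 0.2*-55.0 = -7.6
Step 3: y^k = -7.6, reduced costs: (20.2, 35.4)
  x^k = (0.0, 0.0), subgradient = b - a^T x = 17.0
  y^{k+1} = -7.6 + 0.2*17.0 = -4.2
Dual objective at y_3 = -4.2: reduced costs (13.4, 21.8), box minimizer x = (0.0, 0.0)
g(y_3) = b*y + (c1 - a1*y)*x1 + (c2 - a2*y)*x2 = 17*(-4.2) + 13.4*0.0 + 21.8*0.0 = -71.4 + 0.0 + 0.0 = -71.4


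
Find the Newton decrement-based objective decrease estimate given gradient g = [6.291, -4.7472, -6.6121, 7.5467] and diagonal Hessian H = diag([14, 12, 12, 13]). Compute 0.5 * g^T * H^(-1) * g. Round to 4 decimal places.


Step 1: H is diagonal, so H^(-1) * g = [0.4494, -0.3956, -0.551, 0.5805].
Step 2: g^T H^(-1) g = sum_i g_i^2 / H_ii
  = (6.291)^2/14 + (-4.7472)^2/12 + (-6.6121)^2/12 + (7.5467)^2/13
  = 2.8269 + 1.878 + 3.6433 + 4.381 = 12.7292
Step 3: Objective decrease = 0.5 * g^T H^(-1) g = 6.3646


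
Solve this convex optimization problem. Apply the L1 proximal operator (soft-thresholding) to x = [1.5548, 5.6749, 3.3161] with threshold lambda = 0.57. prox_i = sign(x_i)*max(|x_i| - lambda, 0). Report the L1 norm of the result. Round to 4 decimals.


Soft-thresholding with lambda = 0.57:
prox(1.5548) = sign(1.5548)*max(|1.5548| - 0.57, 0) = 0.9848
prox(5.6749) = sign(5.6749)*max(|5.6749| - 0.57, 0) = 5.1049
prox(3.3161) = sign(3.3161)*max(|3.3161| - 0.57, 0) = 2.7461
prox(x) = [0.9848, 5.1049, 2.7461]
||prox(x)||_1 = 0.9848 + 5.1049 + 2.7461 = 8.8358


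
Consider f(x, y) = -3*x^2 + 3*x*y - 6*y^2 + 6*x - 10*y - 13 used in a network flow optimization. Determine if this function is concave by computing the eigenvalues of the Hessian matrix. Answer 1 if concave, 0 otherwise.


The Hessian of f(x,y) = -3*x^2 + 3*x*y - 6*y^2 + 6*x - 10*y - 13 is:
H = [[-6, 3], [3, -12]]
Trace = -6 - 12 = -18
Determinant = -6*-12 - (3)^2 = 63
Discriminant = (-18)^2 - 4*63 = 72.0
Eigenvalues: lambda_1 = -13.2426, lambda_2 = -4.7574
The function is concave.

1


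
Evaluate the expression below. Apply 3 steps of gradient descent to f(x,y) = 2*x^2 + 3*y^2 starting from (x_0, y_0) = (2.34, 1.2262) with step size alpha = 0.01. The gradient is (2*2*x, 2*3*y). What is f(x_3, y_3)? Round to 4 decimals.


Gradient descent on f(x,y) = 2*x^2 + 3*y^2.
Starting point: (2.34, 1.2262), alpha = 0.01
Step 1: grad_x = 2*2*2.34 = 9.36, grad_y = 2*3*1.2262 = 7.3572
  x_1 = 2.34 - 0.01*9.36 = 2.2464
  y_1 = 1.2262 - 0.01*7.3572 = 1.1526
Step 2: grad_x = 2*2*2.2464 = 8.9856, grad_y = 2*3*1.1526 = 6.9158
  x_2 = 2.2464 - 0.01*8.9856 = 2.1565
  y_2 = 1.1526 - 0.01*6.9158 = 1.0835
Step 3: grad_x = 2*2*2.1565 = 8.6262, grad_y = 2*3*1.0835 = 6.5008
  x_3 = 2.1565 - 0.01*8.6262 = 2.0703
  y_3 = 1.0835 - 0.01*6.5008 = 1.0185
f(2.0703, 1.0185) = 2*2.0703^2 + 3*1.0185^2 = 11.6839


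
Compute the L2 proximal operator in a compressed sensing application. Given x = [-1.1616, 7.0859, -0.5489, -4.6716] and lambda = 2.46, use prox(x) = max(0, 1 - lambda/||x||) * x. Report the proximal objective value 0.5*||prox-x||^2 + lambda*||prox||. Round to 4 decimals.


Step 1: Compute ||x||.
||x|| = 8.584
Step 2: Compute scaling factor.
scale = max(0, 1 - 2.46/8.584) = 0.7134
Step 3: prox(x) = [-0.8287, 5.0552, -0.3916, -3.3328]
||prox(x)|| = 6.124
Step 4: Proximal objective.
0.5*||prox-x||^2 = 3.0258
lambda*||prox|| = 15.065
Total = 18.0908


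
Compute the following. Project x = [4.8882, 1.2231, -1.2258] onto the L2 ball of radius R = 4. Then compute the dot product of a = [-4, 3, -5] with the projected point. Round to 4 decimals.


Step 1: Compute ||x|| (intermediates to 6 decimals).
||x|| = sqrt(4.8882^2 + 1.2231^2 + (-1.2258)^2) = 5.185852
Step 2: Project.
Since ||x|| > R, scale = R/||x|| = 4/5.185852 = 0.771329, proj(x) = scale * x
proj(x) = [3.77041, 0.943412, -0.945495]
Step 3: Dot product.
a^T * proj(x) = -4*3.77041 + 3*0.943412 - 5*(-0.945495) = -7.5239


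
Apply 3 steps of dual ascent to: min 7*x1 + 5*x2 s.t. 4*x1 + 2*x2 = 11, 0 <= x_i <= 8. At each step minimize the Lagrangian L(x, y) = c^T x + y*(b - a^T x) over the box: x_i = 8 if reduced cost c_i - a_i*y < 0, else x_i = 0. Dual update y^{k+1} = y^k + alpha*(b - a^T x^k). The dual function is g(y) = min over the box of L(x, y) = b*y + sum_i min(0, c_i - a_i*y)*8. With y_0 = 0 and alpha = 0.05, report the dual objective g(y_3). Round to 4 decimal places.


Dual ascent for LP: min 7*x1 + 5*x2, 4*x1 + 2*x2 = 11, 0 <= x_i <= 8
Step 1: y^k = 0.0, reduced costs: (7.0, 5.0)
  x^k = (0.0, 0.0), subgradient = b - a^T x = 11.0
  y^{k+1} = 0.0 + 0.05*11.0 = 0.55
Step 2: y^k = 0.55, reduced costs: (4.8, 3.9)
  x^k = (0.0, 0.0), subgradient = b - a^T x = 11.0
  y^{k+1} = 0.55 + 0.05*11.0 = 1.1
Step 3: y^k = 1.1, reduced costs: (2.6, 2.8)
  x^k = (0.0, 0.0), subgradient = b - a^T x = 11.0
  y^{k+1} = 1.1 + 0.05*11.0 = 1.65
Dual objective at y_3 = 1.65: reduced costs (0.4, 1.7), box minimizer x = (0.0, 0.0)
g(y_3) = b*y + (c1 - a1*y)*x1 + (c2 - a2*y)*x2 = 11*1.65 + 0.4*0.0 + 1.7*0.0 = 18.15 + 0.0 + 0.0 = 18.15


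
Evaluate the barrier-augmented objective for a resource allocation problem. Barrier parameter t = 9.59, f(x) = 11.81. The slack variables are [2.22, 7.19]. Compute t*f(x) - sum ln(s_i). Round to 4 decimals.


Step 1: Compute log-barrier.
ln values: [0.7975, 1.9727]
phi = -(0.7975 + 1.9727) = -2.7702
Step 2: Compute augmented objective.
t*f(x) = 9.59*11.81 = 113.2579
Total = 113.2579 - 2.7702 = 110.4877


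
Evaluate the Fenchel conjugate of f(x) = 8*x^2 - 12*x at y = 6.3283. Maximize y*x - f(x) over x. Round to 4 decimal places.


f*(y) = sup_x {y*x - a*x^2 - b*x} = sup_x {(y-b)*x - a*x^2}
FOC: (y - b) - 2a*x = 0 => x* = (y - b)/(2a)
x* = (6.3283 + 12)/(2*8) = 1.1455
f*(6.3283) = (y-b)^2/(4a) = (6.3283 + 12)^2/(4*8)
= 335.9266/32 = 10.4977


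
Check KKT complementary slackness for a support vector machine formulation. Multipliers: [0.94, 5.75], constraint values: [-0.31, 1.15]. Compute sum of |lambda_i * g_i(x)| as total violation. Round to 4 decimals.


KKT complementary slackness check:
lambda_1 * g_1 = 0.94 * -0.31 = -0.2914
lambda_2 * g_2 = 5.75 * 1.15 = 6.6125
Total violation = 0.2914 + 6.6125 = 6.9039


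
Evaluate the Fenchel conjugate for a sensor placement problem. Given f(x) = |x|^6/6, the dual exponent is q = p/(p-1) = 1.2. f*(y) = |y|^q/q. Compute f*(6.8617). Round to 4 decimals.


The conjugate exponent q satisfies 1/p + 1/q = 1.
p = 6, so q = 6/(6 - 1) = 1.2
|y|^q = 6.8617^1.2 = 10.086
f*(6.8617) = 10.086 / 1.2 = 8.405


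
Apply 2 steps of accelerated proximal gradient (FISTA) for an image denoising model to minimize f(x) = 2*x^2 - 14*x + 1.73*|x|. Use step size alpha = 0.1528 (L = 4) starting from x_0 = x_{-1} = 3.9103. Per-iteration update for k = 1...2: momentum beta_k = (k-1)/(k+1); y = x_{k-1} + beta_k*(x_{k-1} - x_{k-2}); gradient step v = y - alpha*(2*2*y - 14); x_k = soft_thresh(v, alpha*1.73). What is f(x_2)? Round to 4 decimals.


FISTA on f(x) = 2*x^2 - 14*x + 1.73*|x|
L = 4, alpha = 0.1528
Iteration 1: beta = 0.0, y = 3.9103 + 0.0*(3.9103 - 3.9103) = 3.9103
  grad(y) = 1.6412, v = y - alpha*grad = 3.6595
  prox(v) = soft_thresh(3.6595, 0.2643) = 3.3952
Iteration 2: beta = 0.3333, y = 3.3952 + 0.3333*(3.3952 - 3.9103) = 3.2235
  grad(y) = -1.1061, v = y - alpha*grad = 3.3925
  prox(v) = soft_thresh(3.3925, 0.2643) = 3.1281
f(x_2) = 2*3.1281^2 - 14*3.1281 + 1.73*|3.1281| = -18.8118


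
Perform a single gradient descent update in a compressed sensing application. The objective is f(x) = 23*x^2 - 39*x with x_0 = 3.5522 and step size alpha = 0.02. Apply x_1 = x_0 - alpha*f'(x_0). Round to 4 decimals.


We compute the gradient at x_0 and apply the update.
f'(x) = 46*x - 39
f'(3.5522) = 46*3.5522 - 39 = 124.4012
x_1 = 3.5522 - 0.02*124.4012 = 1.0642


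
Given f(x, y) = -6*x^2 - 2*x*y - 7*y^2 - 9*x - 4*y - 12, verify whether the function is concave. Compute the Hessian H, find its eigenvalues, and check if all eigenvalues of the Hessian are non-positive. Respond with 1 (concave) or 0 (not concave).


The Hessian of f(x,y) = -6*x^2 - 2*x*y - 7*y^2 - 9*x - 4*y - 12 is:
H = [[-12, -2], [-2, -14]]
Trace = -12 - 14 = -26
Determinant = -12*-14 - (-2)^2 = 164
Discriminant = (-26)^2 - 4*164 = 20.0
Eigenvalues: lambda_1 = -15.2361, lambda_2 = -10.7639
The function is concave.

1


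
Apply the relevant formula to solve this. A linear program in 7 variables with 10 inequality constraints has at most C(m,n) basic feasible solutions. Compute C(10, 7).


Each vertex corresponds to some choice of n active constraints out of m, so the number of vertices is at most C(m, n) = m! / (n!(m-n)!).
m = 10, n = 7
Numerator: 10 * 9 * 8 * 7 * 6 * 5 * 4
Denominator: 7! = 5040
C(10, 7) = 120


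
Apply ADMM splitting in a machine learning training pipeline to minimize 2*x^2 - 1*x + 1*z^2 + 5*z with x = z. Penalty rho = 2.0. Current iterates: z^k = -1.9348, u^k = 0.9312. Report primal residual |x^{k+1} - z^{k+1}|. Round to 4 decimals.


ADMM iteration with rho = 2.0, z^k = -1.9348, u^k = 0.9312
Step 1: x-update.
Minimize 2*x^2 - 1*x + (2.0/2)*(x + 1.9348 + 0.9312)^2
FOC: (2*2 + 2.0)*x = 1 + 2.0*(-1.9348 - 0.9312)
x^{k+1} = -0.7887
Step 2: z-update.
Minimize 1*z^2 + 5*z + (2.0/2)*(-0.7887 - z + 0.9312)^2
FOC: (2*1 + 2.0)*z = -5 + 2.0*(-0.7887 + 0.9312)
z^{k+1} = -1.1787
Step 3: u-update.
u^{k+1} = 0.9312 - 0.7887 + 1.1787 = 1.3213
Step 4: Primal residual = |-0.7887 + 1.1787| = 0.3901


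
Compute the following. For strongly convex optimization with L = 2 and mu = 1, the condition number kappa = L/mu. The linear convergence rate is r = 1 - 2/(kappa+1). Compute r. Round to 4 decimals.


Step 1: Compute the condition number.
kappa = L/mu = 2/1 = 2.0
Step 2: Compute the convergence rate.
r = 1 - 2/(kappa + 1) = 1 - 2*mu/(L + mu) = (L - mu)/(L + mu) = 1/3 = 0.3333


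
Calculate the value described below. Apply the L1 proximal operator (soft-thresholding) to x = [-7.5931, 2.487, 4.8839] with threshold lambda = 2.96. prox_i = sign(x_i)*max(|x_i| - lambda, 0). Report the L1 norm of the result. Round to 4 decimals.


Soft-thresholding with lambda = 2.96:
prox(-7.5931) = sign(-7.5931)*max(|-7.5931| - 2.96, 0) = -4.6331
prox(2.487) = sign(2.487)*max(|2.487| - 2.96, 0) = 0.0
prox(4.8839) = sign(4.8839)*max(|4.8839| - 2.96, 0) = 1.9239
prox(x) = [-4.6331, 0.0, 1.9239]
||prox(x)||_1 = 4.6331 + 0.0 + 1.9239 = 6.557


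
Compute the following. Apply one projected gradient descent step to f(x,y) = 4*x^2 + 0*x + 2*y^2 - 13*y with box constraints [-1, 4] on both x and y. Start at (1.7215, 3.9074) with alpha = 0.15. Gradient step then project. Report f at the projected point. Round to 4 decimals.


Step 1: Compute gradient at (1.7215, 3.9074).
grad_x = 2*4*1.7215 + 0 = 13.772
grad_y = 2*2*3.9074 - 13 = 2.6296
Step 2: Gradient step.
x_raw = 1.7215 - 0.15*13.772 = -0.3443
y_raw = 3.9074 - 0.15*2.6296 = 3.513
Step 3: Project onto [-1, 4].
x_proj = clip(-0.3443) = -0.3443
y_proj = clip(3.513) = 3.513
Step 4: Evaluate f.
f(-0.3443, 3.513) = -20.5125


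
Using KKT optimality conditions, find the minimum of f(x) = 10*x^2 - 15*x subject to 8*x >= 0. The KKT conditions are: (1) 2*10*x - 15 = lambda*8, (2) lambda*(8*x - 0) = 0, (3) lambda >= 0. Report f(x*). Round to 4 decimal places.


Step 1: Try lambda = 0 (constraint inactive).
Stationarity: 2*10*x - 15 = 0
x* = 15/(2*10) = 0.75
Check constraint: 8*0.75 = 6.0 >= 0 -- satisfied.
Step 2: Compute optimal value.
f(x*) = 10*0.75^2 - 15*0.75 = -5.625


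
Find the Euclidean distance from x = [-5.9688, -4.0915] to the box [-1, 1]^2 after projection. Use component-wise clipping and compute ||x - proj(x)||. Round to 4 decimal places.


Project each component onto [-1, 1].
clip(-5.9688) = -1.0, clip(-4.0915) = -1.0
Projection = [-1.0, -1.0]
Squared diffs: [24.689, 9.5574]
Distance = sqrt(34.2464) = 5.852


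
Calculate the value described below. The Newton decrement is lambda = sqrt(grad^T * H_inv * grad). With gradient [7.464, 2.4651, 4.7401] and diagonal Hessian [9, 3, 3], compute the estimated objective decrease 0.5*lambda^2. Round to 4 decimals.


Step 1: H is diagonal, so H^(-1) * g = [0.8293, 0.8217, 1.58].
Step 2: g^T H^(-1) g = sum_i g_i^2 / H_ii
  = (7.464)^2/9 + (2.4651)^2/3 + (4.7401)^2/3
  = 6.1901 + 2.0256 + 7.4895 = 15.7052
Step 3: Objective decrease = 0.5 * g^T H^(-1) g = 7.8526


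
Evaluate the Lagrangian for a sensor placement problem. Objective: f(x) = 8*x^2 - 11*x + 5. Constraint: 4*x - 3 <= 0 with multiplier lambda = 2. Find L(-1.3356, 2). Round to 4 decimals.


Step 1: Evaluate f(x).
f(-1.3356) = 8*(-1.3356)^2 - 11*(-1.3356) + 5 = 33.9622
Step 2: Evaluate g(x).
g(-1.3356) = 4*-1.3356 - 3 = -8.3424
Step 3: Compute Lagrangian.
L = 33.9622 + 2*-8.3424 = 17.2774


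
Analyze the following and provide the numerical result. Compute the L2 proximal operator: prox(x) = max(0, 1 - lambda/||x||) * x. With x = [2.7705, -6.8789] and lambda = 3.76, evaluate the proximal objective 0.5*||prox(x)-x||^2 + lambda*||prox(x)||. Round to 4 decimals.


Step 1: Compute ||x||.
||x|| = 7.4159
Step 2: Compute scaling factor.
scale = max(0, 1 - 3.76/7.4159) = 0.493
Step 3: prox(x) = [1.3658, -3.3911]
||prox(x)|| = 3.6559
Step 4: Proximal objective.
0.5*||prox-x||^2 = 7.0688
lambda*||prox|| = 13.7462
Total = 20.8148


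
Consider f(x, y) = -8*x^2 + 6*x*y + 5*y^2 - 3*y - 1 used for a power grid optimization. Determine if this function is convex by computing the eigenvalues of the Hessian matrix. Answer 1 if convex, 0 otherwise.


The Hessian of f(x,y) = -8*x^2 + 6*x*y + 5*y^2 - 3*y - 1 is:
H = [[-16, 6], [6, 10]]
Trace = -16 + 10 = -6
Determinant = -16*10 - (6)^2 = -196
Discriminant = (-6)^2 - 4*-196 = 820.0
Eigenvalues: lambda_1 = -17.3178, lambda_2 = 11.3178
The function is not convex.

0


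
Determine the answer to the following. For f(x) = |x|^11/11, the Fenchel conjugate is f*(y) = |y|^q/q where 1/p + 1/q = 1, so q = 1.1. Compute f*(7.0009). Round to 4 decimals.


The conjugate exponent q satisfies 1/p + 1/q = 1.
p = 11, so q = 11/(11 - 1) = 1.1
|y|^q = 7.0009^1.1 = 8.5049
f*(7.0009) = 8.5049 / 1.1 = 7.7317


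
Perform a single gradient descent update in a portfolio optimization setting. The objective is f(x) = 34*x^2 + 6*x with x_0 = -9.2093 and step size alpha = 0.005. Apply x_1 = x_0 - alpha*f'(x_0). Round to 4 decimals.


We compute the gradient at x_0 and apply the update.
f'(x) = 68*x + 6
f'(-9.2093) = 68*-9.2093 + 6 = -620.2324
x_1 = -9.2093 - 0.005*-620.2324 = -6.1081


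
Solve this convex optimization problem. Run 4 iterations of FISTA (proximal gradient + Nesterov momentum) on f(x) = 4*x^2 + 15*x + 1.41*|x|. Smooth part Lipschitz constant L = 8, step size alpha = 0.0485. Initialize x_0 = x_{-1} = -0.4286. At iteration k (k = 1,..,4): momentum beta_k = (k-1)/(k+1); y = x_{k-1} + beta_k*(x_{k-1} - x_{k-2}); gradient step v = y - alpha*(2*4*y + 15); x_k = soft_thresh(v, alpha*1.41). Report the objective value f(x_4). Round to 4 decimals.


FISTA on f(x) = 4*x^2 + 15*x + 1.41*|x|
L = 8, alpha = 0.0485
Iteration 1: beta = 0.0, y = -0.4286 + 0.0*(-0.4286 + 0.4286) = -0.4286
  grad(y) = 11.5712, v = y - alpha*grad = -0.9898
  prox(v) = soft_thresh(-0.9898, 0.0684) = -0.9214
Iteration 2: beta = 0.3333, y = -0.9214 + 0.3333*(-0.9214 + 0.4286) = -1.0857
  grad(y) = 6.3145, v = y - alpha*grad = -1.3919
  prox(v) = soft_thresh(-1.3919, 0.0684) = -1.3236
Iteration 3: beta = 0.5, y = -1.3236 + 0.5*(-1.3236 + 0.9214) = -1.5246
  grad(y) = 2.803, v = y - alpha*grad = -1.6606
  prox(v) = soft_thresh(-1.6606, 0.0684) = -1.5922
Iteration 4: beta = 0.6, y = -1.5922 + 0.6*(-1.5922 + 1.3236) = -1.7534
  grad(y) = 0.9731, v = y - alpha*grad = -1.8006
  prox(v) = soft_thresh(-1.8006, 0.0684) = -1.7322
f(x_4) = 4*(-1.7322)^2 + 15*(-1.7322) + 1.41*|-1.7322| = -11.5385


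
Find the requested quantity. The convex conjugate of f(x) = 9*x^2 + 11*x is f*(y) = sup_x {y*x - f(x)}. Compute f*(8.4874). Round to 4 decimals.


f*(y) = sup_x {y*x - a*x^2 - b*x} = sup_x {(y-b)*x - a*x^2}
FOC: (y - b) - 2a*x = 0 => x* = (y - b)/(2a)
x* = (8.4874 - 11)/(2*9) = -0.1396
f*(8.4874) = (y-b)^2/(4a) = (8.4874 - 11)^2/(4*9)
= 6.3132/36 = 0.1754


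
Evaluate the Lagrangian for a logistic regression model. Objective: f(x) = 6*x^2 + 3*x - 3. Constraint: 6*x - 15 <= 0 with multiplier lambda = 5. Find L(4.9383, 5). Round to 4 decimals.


Step 1: Evaluate f(x).
f(4.9383) = 6*4.9383^2 + 3*4.9383 - 3 = 158.1357
Step 2: Evaluate g(x).
g(4.9383) = 6*4.9383 - 15 = 14.6298
Step 3: Compute Lagrangian.
L = 158.1357 + 5*14.6298 = 231.2847


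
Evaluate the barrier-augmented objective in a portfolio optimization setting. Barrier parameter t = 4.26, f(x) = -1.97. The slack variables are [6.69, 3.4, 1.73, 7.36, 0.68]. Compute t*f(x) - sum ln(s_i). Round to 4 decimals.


Step 1: Compute log-barrier.
ln values: [1.9006, 1.2238, 0.5481, 1.9961, -0.3857]
phi = -(1.9006 + 1.2238 + 0.5481 + 1.9961 - 0.3857) = -5.2829
Step 2: Compute augmented objective.
t*f(x) = 4.26*-1.97 = -8.3922
Total = -8.3922 - 5.2829 = -13.6751


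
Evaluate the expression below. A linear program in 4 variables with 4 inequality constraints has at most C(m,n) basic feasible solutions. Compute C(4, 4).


Each vertex corresponds to some choice of n active constraints out of m, so the number of vertices is at most C(m, n) = m! / (n!(m-n)!).
m = 4, n = 4
Numerator: 4 * 3 * 2 * 1
Denominator: 4! = 24
C(4, 4) = 1


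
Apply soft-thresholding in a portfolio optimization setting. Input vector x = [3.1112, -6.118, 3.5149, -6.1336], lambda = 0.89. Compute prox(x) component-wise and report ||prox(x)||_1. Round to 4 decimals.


Soft-thresholding with lambda = 0.89:
prox(3.1112) = sign(3.1112)*max(|3.1112| - 0.89, 0) = 2.2212
prox(-6.118) = sign(-6.118)*max(|-6.118| - 0.89, 0) = -5.228
prox(3.5149) = sign(3.5149)*max(|3.5149| - 0.89, 0) = 2.6249
prox(-6.1336) = sign(-6.1336)*max(|-6.1336| - 0.89, 0) = -5.2436
prox(x) = [2.2212, -5.228, 2.6249, -5.2436]
||prox(x)||_1 = 2.2212 + 5.228 + 2.6249 + 5.2436 = 15.3177


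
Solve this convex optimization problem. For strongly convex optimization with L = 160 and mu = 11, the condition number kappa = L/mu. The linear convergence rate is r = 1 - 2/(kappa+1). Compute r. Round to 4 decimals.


Step 1: Compute the condition number.
kappa = L/mu = 160/11 = 14.5455
Step 2: Compute the convergence rate.
r = 1 - 2/(kappa + 1) = 1 - 2*mu/(L + mu) = (L - mu)/(L + mu) = 149/171 = 0.8713


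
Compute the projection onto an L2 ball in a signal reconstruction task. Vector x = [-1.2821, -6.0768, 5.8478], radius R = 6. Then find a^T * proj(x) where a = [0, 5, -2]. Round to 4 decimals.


Step 1: Compute ||x|| (intermediates to 6 decimals).
||x|| = sqrt((-1.2821)^2 + (-6.0768)^2 + 5.8478^2) = 8.530419
Step 2: Project.
Since ||x|| > R, scale = R/||x|| = 6/8.530419 = 0.703365, proj(x) = scale * x
proj(x) = [-0.901784, -4.274208, 4.113138]
Step 3: Dot product.
a^T * proj(x) = 0*(-0.901784) + 5*(-4.274208) - 2*4.113138 = -29.5973


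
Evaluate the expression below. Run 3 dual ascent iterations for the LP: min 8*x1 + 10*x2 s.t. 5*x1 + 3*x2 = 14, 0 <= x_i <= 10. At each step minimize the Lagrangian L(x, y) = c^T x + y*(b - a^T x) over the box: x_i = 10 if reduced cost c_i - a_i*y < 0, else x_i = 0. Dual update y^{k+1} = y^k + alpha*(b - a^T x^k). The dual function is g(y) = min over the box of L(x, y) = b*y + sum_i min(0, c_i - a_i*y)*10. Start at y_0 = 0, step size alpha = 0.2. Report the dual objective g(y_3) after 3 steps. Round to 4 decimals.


Dual ascent for LP: min 8*x1 + 10*x2, 5*x1 + 3*x2 = 14, 0 <= x_i <= 10
Step 1: y^k = 0.0, reduced costs: (8.0, 10.0)
  x^k = (0.0, 0.0), subgradient = b - a^T x = 14.0
  y^{k+1} = 0.0 + 0.2*14.0 = 2.8
Step 2: y^k = 2.8, reduced costs: (-6.0, 1.6)
  x^k = (10.0, 0.0), subgradient = b - a^T x = -36.0
  y^{k+1} = 2.8 + 0.2*-36.0 = -4.4
Step 3: y^k = -4.4, reduced costs: (30.0, 23.2)
  x^k = (0.0, 0.0), subgradient = b - a^T x = 14.0
  y^{k+1} = -4.4 + 0.2*14.0 = -1.6
Dual objective at y_3 = -1.6: reduced costs (16.0, 14.8), box minimizer x = (0.0, 0.0)
g(y_3) = b*y + (c1 - a1*y)*x1 + (c2 - a2*y)*x2 = 14*(-1.6) + 16.0*0.0 + 14.8*0.0 = -22.4 + 0.0 + 0.0 = -22.4


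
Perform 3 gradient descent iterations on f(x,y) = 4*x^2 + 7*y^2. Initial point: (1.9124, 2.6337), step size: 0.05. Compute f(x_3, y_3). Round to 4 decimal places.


Gradient descent on f(x,y) = 4*x^2 + 7*y^2.
Starting point: (1.9124, 2.6337), alpha = 0.05
Step 1: grad_x = 2*4*1.9124 = 15.2992, grad_y = 2*7*2.6337 = 36.8718
  x_1 = 1.9124 - 0.05*15.2992 = 1.1474
  y_1 = 2.6337 - 0.05*36.8718 = 0.7901
Step 2: grad_x = 2*4*1.1474 = 9.1795, grad_y = 2*7*0.7901 = 11.0615
  x_2 = 1.1474 - 0.05*9.1795 = 0.6885
  y_2 = 0.7901 - 0.05*11.0615 = 0.237
Step 3: grad_x = 2*4*0.6885 = 5.5077, grad_y = 2*7*0.237 = 3.3185
  x_3 = 0.6885 - 0.05*5.5077 = 0.4131
  y_3 = 0.237 - 0.05*3.3185 = 0.0711
f(0.4131, 0.0711) = 4*0.4131^2 + 7*0.0711^2 = 0.7179


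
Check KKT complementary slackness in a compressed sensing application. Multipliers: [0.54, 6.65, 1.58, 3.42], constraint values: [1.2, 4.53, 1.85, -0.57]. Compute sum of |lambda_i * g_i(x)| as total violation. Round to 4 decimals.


KKT complementary slackness check:
lambda_1 * g_1 = 0.54 * 1.2 = 0.648
lambda_2 * g_2 = 6.65 * 4.53 = 30.1245
lambda_3 * g_3 = 1.58 * 1.85 = 2.923
lambda_4 * g_4 = 3.42 * -0.57 = -1.9494
Total violation = 0.648 + 30.1245 + 2.923 + 1.9494 = 35.6449


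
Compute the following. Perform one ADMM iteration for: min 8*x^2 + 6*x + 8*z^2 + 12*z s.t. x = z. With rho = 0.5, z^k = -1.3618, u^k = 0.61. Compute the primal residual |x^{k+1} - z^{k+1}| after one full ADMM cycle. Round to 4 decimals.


ADMM iteration with rho = 0.5, z^k = -1.3618, u^k = 0.61
Step 1: x-update.
Minimize 8*x^2 + 6*x + (0.5/2)*(x + 1.3618 + 0.61)^2
FOC: (2*8 + 0.5)*x = -6 + 0.5*(-1.3618 - 0.61)
x^{k+1} = -0.4234
Step 2: z-update.
Minimize 8*z^2 + 12*z + (0.5/2)*(-0.4234 - z + 0.61)^2
FOC: (2*8 + 0.5)*z = -12 + 0.5*(-0.4234 + 0.61)
z^{k+1} = -0.7216
Step 3: u-update.
u^{k+1} = 0.61 - 0.4234 + 0.7216 = 0.9082
Step 4: Primal residual = |-0.4234 + 0.7216| = 0.2982


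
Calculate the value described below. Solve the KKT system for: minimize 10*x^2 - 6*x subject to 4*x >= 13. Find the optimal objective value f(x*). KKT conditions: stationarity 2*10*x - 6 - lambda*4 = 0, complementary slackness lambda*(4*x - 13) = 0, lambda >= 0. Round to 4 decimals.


Step 1: Try lambda = 0 (constraint inactive).
x_unc = 6/(2*10) = 0.3
Check: 4*0.3 = 1.2 < 13 -- violated!
Step 2: Constraint must be active: 4*x = 13
x* = 13/4 = 3.25
lambda = (2*10*3.25 - 6)/4 = 14.75
Step 3: Compute optimal value.
f(x*) = 10*3.25^2 - 6*3.25 = 86.125


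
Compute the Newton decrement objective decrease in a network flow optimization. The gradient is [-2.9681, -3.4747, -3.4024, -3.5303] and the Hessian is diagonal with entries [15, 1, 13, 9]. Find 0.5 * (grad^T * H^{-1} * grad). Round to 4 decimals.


Step 1: H is diagonal, so H^(-1) * g = [-0.1979, -3.4747, -0.2617, -0.3923].
Step 2: g^T H^(-1) g = sum_i g_i^2 / H_ii
  = (-2.9681)^2/15 + (-3.4747)^2/1 + (-3.4024)^2/13 + (-3.5303)^2/9
  = 0.5873 + 12.0735 + 0.8905 + 1.3848 = 14.9361
Step 3: Objective decrease = 0.5 * g^T H^(-1) g = 7.4681


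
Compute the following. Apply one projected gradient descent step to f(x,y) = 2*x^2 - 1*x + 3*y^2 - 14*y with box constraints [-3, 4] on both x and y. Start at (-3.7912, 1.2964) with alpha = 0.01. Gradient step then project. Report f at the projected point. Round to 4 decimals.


Step 1: Compute gradient at (-3.7912, 1.2964).
grad_x = 2*2*-3.7912 - 1 = -16.1648
grad_y = 2*3*1.2964 - 14 = -6.2216
Step 2: Gradient step.
x_raw = -3.7912 - 0.01*-16.1648 = -3.6296
y_raw = 1.2964 - 0.01*-6.2216 = 1.3586
Step 3: Project onto [-3, 4].
x_proj = clip(-3.6296) = -3.0
y_proj = clip(1.3586) = 1.3586
Step 4: Evaluate f.
f(-3.0, 1.3586) = 7.5169


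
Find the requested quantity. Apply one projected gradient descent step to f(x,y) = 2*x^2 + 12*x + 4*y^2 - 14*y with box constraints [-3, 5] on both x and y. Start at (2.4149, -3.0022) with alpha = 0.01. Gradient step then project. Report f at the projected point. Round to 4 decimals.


Step 1: Compute gradient at (2.4149, -3.0022).
grad_x = 2*2*2.4149 + 12 = 21.6596
grad_y = 2*4*-3.0022 - 14 = -38.0176
Step 2: Gradient step.
x_raw = 2.4149 - 0.01*21.6596 = 2.1983
y_raw = -3.0022 - 0.01*-38.0176 = -2.622
Step 3: Project onto [-3, 5].
x_proj = clip(2.1983) = 2.1983
y_proj = clip(-2.622) = -2.622
Step 4: Evaluate f.
f(2.1983, -2.622) = 100.2531


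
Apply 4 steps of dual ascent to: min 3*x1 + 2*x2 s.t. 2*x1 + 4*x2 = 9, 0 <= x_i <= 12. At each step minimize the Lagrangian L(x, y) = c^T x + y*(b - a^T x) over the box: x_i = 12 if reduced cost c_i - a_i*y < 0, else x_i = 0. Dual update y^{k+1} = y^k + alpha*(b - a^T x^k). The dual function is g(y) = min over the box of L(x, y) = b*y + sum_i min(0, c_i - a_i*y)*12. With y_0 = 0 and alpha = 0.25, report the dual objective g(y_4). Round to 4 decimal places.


Dual ascent for LP: min 3*x1 + 2*x2, 2*x1 + 4*x2 = 9, 0 <= x_i <= 12
Step 1: y^k = 0.0, reduced costs: (3.0, 2.0)
  x^k = (0.0, 0.0), subgradient = b - a^T x = 9.0
  y^{k+1} = 0.0 + 0.25*9.0 = 2.25
Step 2: y^k = 2.25, reduced costs: (-1.5, -7.0)
  x^k = (12.0, 12.0), subgradient = b - a^T x = -63.0
  y^{k+1} = 2.25 + 0.25*-63.0 = -13.5
Step 3: y^k = -13.5, reduced costs: (30.0, 56.0)
  x^k = (0.0, 0.0), subgradient = b - a^T x = 9.0
  y^{k+1} = -13.5 + 0.25*9.0 = -11.25
Step 4: y^k = -11.25, reduced costs: (25.5, 47.0)
  x^k = (0.0, 0.0), subgradient = b - a^T x = 9.0
  y^{k+1} = -11.25 + 0.25*9.0 = -9.0
Dual objective at y_4 = -9.0: reduced costs (21.0, 38.0), box minimizer x = (0.0, 0.0)
g(y_4) = b*y + (c1 - a1*y)*x1 + (c2 - a2*y)*x2 = 9*(-9.0) + 21.0*0.0 + 38.0*0.0 = -81.0 + 0.0 + 0.0 = -81.0


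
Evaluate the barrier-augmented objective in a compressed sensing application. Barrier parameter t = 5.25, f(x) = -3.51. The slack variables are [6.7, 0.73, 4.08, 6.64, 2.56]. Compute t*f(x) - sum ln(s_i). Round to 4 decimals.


Step 1: Compute log-barrier.
ln values: [1.9021, -0.3147, 1.4061, 1.8931, 0.94]
phi = -(1.9021 - 0.3147 + 1.4061 + 1.8931 + 0.94) = -5.8266
Step 2: Compute augmented objective.
t*f(x) = 5.25*-3.51 = -18.4275
Total = -18.4275 - 5.8266 = -24.2541


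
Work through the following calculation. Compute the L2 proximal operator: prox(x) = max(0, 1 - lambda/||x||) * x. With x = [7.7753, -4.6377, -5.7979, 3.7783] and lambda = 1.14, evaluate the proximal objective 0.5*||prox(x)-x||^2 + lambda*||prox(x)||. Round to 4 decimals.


Step 1: Compute ||x||.
||x|| = 11.3954
Step 2: Compute scaling factor.
scale = max(0, 1 - 1.14/11.3954) = 0.9
Step 3: prox(x) = [6.9975, -4.1737, -5.2179, 3.4003]
||prox(x)|| = 10.2554
Step 4: Proximal objective.
0.5*||prox-x||^2 = 0.6498
lambda*||prox|| = 11.6912
Total = 12.3409


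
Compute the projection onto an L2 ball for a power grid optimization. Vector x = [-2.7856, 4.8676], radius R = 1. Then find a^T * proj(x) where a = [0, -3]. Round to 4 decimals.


Step 1: Compute ||x|| (intermediates to 6 decimals).
||x|| = sqrt((-2.7856)^2 + 4.8676^2) = 5.608306
Step 2: Project.
Since ||x|| > R, scale = R/||x|| = 1/5.608306 = 0.178307, proj(x) = scale * x
proj(x) = [-0.496692, 0.867927]
Step 3: Dot product.
a^T * proj(x) = 0*(-0.496692) - 3*0.867927 = -2.6038


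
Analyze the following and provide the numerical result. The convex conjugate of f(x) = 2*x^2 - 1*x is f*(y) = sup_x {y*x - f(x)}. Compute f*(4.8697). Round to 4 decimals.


f*(y) = sup_x {y*x - a*x^2 - b*x} = sup_x {(y-b)*x - a*x^2}
FOC: (y - b) - 2a*x = 0 => x* = (y - b)/(2a)
x* = (4.8697 + 1)/(2*2) = 1.4674
f*(4.8697) = (y-b)^2/(4a) = (4.8697 + 1)^2/(4*2)
= 34.4534/8 = 4.3067


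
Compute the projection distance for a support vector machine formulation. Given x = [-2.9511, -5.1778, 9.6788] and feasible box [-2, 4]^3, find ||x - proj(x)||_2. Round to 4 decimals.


Project each component onto [-2, 4].
clip(-2.9511) = -2.0, clip(-5.1778) = -2.0, clip(9.6788) = 4.0
Projection = [-2.0, -2.0, 4.0]
Squared diffs: [0.9046, 10.0984, 32.2488]
Distance = sqrt(43.2518) = 6.5766


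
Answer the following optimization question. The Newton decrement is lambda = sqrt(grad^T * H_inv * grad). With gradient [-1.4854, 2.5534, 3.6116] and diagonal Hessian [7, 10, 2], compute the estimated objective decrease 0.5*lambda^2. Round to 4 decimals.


Step 1: H is diagonal, so H^(-1) * g = [-0.2122, 0.2553, 1.8058].
Step 2: g^T H^(-1) g = sum_i g_i^2 / H_ii
  = (-1.4854)^2/7 + (2.5534)^2/10 + (3.6116)^2/2
  = 0.3152 + 0.652 + 6.5218 = 7.489
Step 3: Objective decrease = 0.5 * g^T H^(-1) g = 3.7445


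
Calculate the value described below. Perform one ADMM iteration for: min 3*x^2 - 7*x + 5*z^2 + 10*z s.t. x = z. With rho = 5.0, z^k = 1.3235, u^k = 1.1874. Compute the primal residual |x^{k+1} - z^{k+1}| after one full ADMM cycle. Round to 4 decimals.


ADMM iteration with rho = 5.0, z^k = 1.3235, u^k = 1.1874
Step 1: x-update.
Minimize 3*x^2 - 7*x + (5.0/2)*(x - 1.3235 + 1.1874)^2
FOC: (2*3 + 5.0)*x = 7 + 5.0*(1.3235 - 1.1874)
x^{k+1} = 0.6982
Step 2: z-update.
Minimize 5*z^2 + 10*z + (5.0/2)*(0.6982 - z + 1.1874)^2
FOC: (2*5 + 5.0)*z = -10 + 5.0*(0.6982 + 1.1874)
z^{k+1} = -0.0381
Step 3: u-update.
u^{k+1} = 1.1874 + 0.6982 + 0.0381 = 1.9238
Step 4: Primal residual = |0.6982 + 0.0381| = 0.7364


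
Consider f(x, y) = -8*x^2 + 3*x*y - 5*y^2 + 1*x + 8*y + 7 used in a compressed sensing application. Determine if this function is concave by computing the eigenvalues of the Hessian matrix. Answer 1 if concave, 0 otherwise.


The Hessian of f(x,y) = -8*x^2 + 3*x*y - 5*y^2 + 1*x + 8*y + 7 is:
H = [[-16, 3], [3, -10]]
Trace = -16 - 10 = -26
Determinant = -16*-10 - (3)^2 = 151
Discriminant = (-26)^2 - 4*151 = 72.0
Eigenvalues: lambda_1 = -17.2426, lambda_2 = -8.7574
The function is concave.

1


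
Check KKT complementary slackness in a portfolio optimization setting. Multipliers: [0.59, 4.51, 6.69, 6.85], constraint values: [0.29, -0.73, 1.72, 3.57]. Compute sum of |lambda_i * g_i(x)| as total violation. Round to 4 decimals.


KKT complementary slackness check:
lambda_1 * g_1 = 0.59 * 0.29 = 0.1711
lambda_2 * g_2 = 4.51 * -0.73 = -3.2923
lambda_3 * g_3 = 6.69 * 1.72 = 11.5068
lambda_4 * g_4 = 6.85 * 3.57 = 24.4545
Total violation = 0.1711 + 3.2923 + 11.5068 + 24.4545 = 39.4247


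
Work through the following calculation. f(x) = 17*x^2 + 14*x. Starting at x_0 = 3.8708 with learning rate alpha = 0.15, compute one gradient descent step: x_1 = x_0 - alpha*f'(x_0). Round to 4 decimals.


We compute the gradient at x_0 and apply the update.
f'(x) = 34*x + 14
f'(3.8708) = 34*3.8708 + 14 = 145.6072
x_1 = 3.8708 - 0.15*145.6072 = -17.9703


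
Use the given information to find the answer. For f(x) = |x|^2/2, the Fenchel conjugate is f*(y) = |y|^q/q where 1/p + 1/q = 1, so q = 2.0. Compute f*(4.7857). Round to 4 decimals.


The conjugate exponent q satisfies 1/p + 1/q = 1.
p = 2, so q = 2/(2 - 1) = 2.0
|y|^q = 4.7857^2.0 = 22.9029
f*(4.7857) = 22.9029 / 2.0 = 11.4515


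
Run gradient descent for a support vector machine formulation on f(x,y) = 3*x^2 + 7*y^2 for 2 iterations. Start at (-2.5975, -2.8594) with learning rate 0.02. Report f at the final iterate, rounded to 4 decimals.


Gradient descent on f(x,y) = 3*x^2 + 7*y^2.
Starting point: (-2.5975, -2.8594), alpha = 0.02
Step 1: grad_x = 2*3*-2.5975 = -15.585, grad_y = 2*7*-2.8594 = -40.0316
  x_1 = -2.5975 - 0.02*-15.585 = -2.2858
  y_1 = -2.8594 - 0.02*-40.0316 = -2.0588
Step 2: grad_x = 2*3*-2.2858 = -13.7148, grad_y = 2*7*-2.0588 = -28.8228
  x_2 = -2.2858 - 0.02*-13.7148 = -2.0115
  y_2 = -2.0588 - 0.02*-28.8228 = -1.4823
f(-2.0115, -1.4823) = 3*(-2.0115)^2 + 7*(-1.4823)^2 = 27.5192


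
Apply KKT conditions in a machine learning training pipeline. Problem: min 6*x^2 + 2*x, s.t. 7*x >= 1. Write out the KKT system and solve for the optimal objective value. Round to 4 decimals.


Step 1: Try lambda = 0 (constraint inactive).
x_unc = -2/(2*6) = -0.1667
Check: 7*-0.1667 = -1.1669 < 1 -- violated!
Step 2: Constraint must be active: 7*x = 1
x* = 1/7 = 0.1429 (rounded; the exact value 1/7 is used below)
lambda = (2*6*(1/7) + 2)/7 = 0.5306
Step 3: Compute optimal value.
f(x*) = 6*(1/7)^2 + 2*(1/7) = 0.4082


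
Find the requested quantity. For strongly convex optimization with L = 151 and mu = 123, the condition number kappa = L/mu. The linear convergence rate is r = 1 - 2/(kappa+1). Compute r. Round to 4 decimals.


Step 1: Compute the condition number.
kappa = L/mu = 151/123 = 1.2276
Step 2: Compute the convergence rate.
r = 1 - 2/(kappa + 1) = 1 - 2*mu/(L + mu) = (L - mu)/(L + mu) = 28/274 = 0.1022


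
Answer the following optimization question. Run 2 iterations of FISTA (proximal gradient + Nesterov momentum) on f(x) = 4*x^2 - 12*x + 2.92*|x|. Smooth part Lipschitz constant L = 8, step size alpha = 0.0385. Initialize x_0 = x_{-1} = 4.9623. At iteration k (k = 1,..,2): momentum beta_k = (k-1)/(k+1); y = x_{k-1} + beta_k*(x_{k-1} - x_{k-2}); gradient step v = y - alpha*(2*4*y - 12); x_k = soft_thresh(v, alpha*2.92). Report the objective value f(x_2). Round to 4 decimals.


FISTA on f(x) = 4*x^2 - 12*x + 2.92*|x|
L = 8, alpha = 0.0385
Iteration 1: beta = 0.0, y = 4.9623 + 0.0*(4.9623 - 4.9623) = 4.9623
  grad(y) = 27.6984, v = y - alpha*grad = 3.8959
  prox(v) = soft_thresh(3.8959, 0.1124) = 3.7835
Iteration 2: beta = 0.3333, y = 3.7835 + 0.3333*(3.7835 - 4.9623) = 3.3906
  grad(y) = 15.1244, v = y - alpha*grad = 2.8083
  prox(v) = soft_thresh(2.8083, 0.1124) = 2.6958
f(x_2) = 4*2.6958^2 - 12*2.6958 + 2.92*|2.6958| = 4.592


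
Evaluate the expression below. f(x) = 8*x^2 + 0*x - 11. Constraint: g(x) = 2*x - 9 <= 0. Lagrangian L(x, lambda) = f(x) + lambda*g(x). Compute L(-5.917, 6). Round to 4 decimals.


Step 1: Evaluate f(x).
f(-5.917) = 8*(-5.917)^2 + 0*(-5.917) - 11 = 269.0871
Step 2: Evaluate g(x).
g(-5.917) = 2*-5.917 - 9 = -20.834
Step 3: Compute Lagrangian.
L = 269.0871 + 6*-20.834 = 144.0831


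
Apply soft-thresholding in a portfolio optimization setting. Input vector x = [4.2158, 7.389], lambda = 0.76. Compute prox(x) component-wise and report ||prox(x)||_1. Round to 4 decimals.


Soft-thresholding with lambda = 0.76:
prox(4.2158) = sign(4.2158)*max(|4.2158| - 0.76, 0) = 3.4558
prox(7.389) = sign(7.389)*max(|7.389| - 0.76, 0) = 6.629
prox(x) = [3.4558, 6.629]
||prox(x)||_1 = 3.4558 + 6.629 = 10.0848


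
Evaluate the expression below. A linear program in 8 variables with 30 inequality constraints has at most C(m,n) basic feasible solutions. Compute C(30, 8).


Each vertex corresponds to some choice of n active constraints out of m, so the number of vertices is at most C(m, n) = m! / (n!(m-n)!).
m = 30, n = 8
Numerator: 30 * 29 * 28 * 27 * 26 * 25 * 24 * 23
Denominator: 8! = 40320
C(30, 8) = 5852925


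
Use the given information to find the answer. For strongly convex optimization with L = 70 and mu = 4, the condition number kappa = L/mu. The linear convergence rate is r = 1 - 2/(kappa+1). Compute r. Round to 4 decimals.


Step 1: Compute the condition number.
kappa = L/mu = 70/4 = 17.5
Step 2: Compute the convergence rate.
r = 1 - 2/(kappa + 1) = 1 - 2*mu/(L + mu) = (L - mu)/(L + mu) = 66/74 = 0.8919
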